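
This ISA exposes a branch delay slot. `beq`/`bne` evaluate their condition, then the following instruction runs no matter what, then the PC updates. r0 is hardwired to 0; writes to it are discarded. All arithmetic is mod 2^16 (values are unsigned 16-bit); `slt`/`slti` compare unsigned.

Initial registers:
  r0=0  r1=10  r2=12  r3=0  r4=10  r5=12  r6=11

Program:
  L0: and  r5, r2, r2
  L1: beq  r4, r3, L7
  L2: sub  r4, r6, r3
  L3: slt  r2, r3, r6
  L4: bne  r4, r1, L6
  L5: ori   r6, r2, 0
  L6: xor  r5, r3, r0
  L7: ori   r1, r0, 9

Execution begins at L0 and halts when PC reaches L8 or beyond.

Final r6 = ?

1

#0 and  r5, r2, r2 ; 0/10/12/0/10/12/11
#1 beq  r4, r3, L7 ; 0/10/12/0/10/12/11 ; →fallthru
#2 sub  r4, r6, r3 ; 0/10/12/0/11/12/11
#3 slt  r2, r3, r6 ; 0/10/1/0/11/12/11
#4 bne  r4, r1, L6 ; 0/10/1/0/11/12/11 ; →target
#5 ori   r6, r2, 0 ; 0/10/1/0/11/12/1
#6 xor  r5, r3, r0 ; 0/10/1/0/11/0/1
#7 ori   r1, r0, 9 ; 0/9/1/0/11/0/1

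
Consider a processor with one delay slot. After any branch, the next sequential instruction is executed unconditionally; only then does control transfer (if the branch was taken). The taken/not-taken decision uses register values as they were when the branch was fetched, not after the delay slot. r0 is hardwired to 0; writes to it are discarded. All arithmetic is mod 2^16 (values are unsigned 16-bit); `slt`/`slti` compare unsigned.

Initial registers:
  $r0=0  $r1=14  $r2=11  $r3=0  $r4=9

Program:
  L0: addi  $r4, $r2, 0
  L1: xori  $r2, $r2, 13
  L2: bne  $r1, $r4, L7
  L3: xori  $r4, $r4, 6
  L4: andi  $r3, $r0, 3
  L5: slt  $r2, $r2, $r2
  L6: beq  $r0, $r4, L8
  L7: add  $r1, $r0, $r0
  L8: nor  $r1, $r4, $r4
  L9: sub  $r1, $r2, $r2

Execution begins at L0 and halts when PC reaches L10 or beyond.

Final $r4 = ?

[0] addi  $r4, $r2, 0  →  {$r0:0, $r1:14, $r2:11, $r3:0, $r4:11}
[1] xori  $r2, $r2, 13  →  {$r0:0, $r1:14, $r2:6, $r3:0, $r4:11}
[2] bne  $r1, $r4, L7  →  {$r0:0, $r1:14, $r2:6, $r3:0, $r4:11}  ⟨branch taken⟩
[3] xori  $r4, $r4, 6  →  {$r0:0, $r1:14, $r2:6, $r3:0, $r4:13}
[7] add  $r1, $r0, $r0  →  {$r0:0, $r1:0, $r2:6, $r3:0, $r4:13}
[8] nor  $r1, $r4, $r4  →  {$r0:0, $r1:65522, $r2:6, $r3:0, $r4:13}
[9] sub  $r1, $r2, $r2  →  {$r0:0, $r1:0, $r2:6, $r3:0, $r4:13}

13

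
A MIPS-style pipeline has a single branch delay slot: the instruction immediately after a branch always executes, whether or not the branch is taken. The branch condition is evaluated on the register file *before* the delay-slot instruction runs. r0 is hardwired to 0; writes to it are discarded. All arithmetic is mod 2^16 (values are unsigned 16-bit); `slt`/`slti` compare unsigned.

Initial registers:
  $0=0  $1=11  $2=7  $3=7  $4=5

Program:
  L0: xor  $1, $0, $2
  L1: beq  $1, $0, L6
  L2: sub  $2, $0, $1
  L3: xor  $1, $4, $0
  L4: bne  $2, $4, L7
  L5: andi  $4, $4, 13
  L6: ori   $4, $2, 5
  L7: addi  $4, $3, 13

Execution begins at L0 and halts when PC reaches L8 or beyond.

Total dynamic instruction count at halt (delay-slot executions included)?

7

#0 xor  $1, $0, $2 ; 0/7/7/7/5
#1 beq  $1, $0, L6 ; 0/7/7/7/5 ; →fallthru
#2 sub  $2, $0, $1 ; 0/7/65529/7/5
#3 xor  $1, $4, $0 ; 0/5/65529/7/5
#4 bne  $2, $4, L7 ; 0/5/65529/7/5 ; →target
#5 andi  $4, $4, 13 ; 0/5/65529/7/5
#7 addi  $4, $3, 13 ; 0/5/65529/7/20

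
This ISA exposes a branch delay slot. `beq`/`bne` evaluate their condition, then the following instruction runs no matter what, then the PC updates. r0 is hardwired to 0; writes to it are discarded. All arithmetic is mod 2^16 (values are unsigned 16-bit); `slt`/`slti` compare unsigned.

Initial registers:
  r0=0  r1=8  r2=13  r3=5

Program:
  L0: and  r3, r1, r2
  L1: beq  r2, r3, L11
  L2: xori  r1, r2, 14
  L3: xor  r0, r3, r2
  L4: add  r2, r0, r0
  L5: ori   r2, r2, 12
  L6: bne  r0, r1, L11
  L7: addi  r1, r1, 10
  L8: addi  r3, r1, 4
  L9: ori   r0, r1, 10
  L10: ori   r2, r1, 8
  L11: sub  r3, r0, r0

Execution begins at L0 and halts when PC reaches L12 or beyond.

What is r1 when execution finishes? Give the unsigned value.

PC=0  and  r3, r1, r2        | r0=0 r1=8 r2=13 r3=8
PC=1  beq  r2, r3, L11       | r0=0 r1=8 r2=13 r3=8  [not taken]
PC=2  xori  r1, r2, 14       | r0=0 r1=3 r2=13 r3=8
PC=3  xor  r0, r3, r2        | r0=0 r1=3 r2=13 r3=8
PC=4  add  r2, r0, r0        | r0=0 r1=3 r2=0 r3=8
PC=5  ori   r2, r2, 12       | r0=0 r1=3 r2=12 r3=8
PC=6  bne  r0, r1, L11       | r0=0 r1=3 r2=12 r3=8  [TAKEN]
PC=7  addi  r1, r1, 10       | r0=0 r1=13 r2=12 r3=8
PC=11 sub  r3, r0, r0        | r0=0 r1=13 r2=12 r3=0

13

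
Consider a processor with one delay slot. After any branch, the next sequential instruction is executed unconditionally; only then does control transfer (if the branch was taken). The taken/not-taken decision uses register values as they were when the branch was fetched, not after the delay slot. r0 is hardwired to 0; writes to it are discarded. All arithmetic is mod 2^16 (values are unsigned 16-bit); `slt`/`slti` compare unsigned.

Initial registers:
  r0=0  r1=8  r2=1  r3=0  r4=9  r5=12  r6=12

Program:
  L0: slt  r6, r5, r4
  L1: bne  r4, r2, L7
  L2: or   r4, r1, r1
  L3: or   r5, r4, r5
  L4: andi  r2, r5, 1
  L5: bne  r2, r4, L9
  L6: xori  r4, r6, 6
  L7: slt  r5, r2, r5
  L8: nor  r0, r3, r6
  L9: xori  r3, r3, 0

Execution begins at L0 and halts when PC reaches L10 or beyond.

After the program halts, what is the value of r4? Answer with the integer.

#0 slt  r6, r5, r4 ; 0/8/1/0/9/12/0
#1 bne  r4, r2, L7 ; 0/8/1/0/9/12/0 ; →target
#2 or   r4, r1, r1 ; 0/8/1/0/8/12/0
#7 slt  r5, r2, r5 ; 0/8/1/0/8/1/0
#8 nor  r0, r3, r6 ; 0/8/1/0/8/1/0
#9 xori  r3, r3, 0 ; 0/8/1/0/8/1/0

8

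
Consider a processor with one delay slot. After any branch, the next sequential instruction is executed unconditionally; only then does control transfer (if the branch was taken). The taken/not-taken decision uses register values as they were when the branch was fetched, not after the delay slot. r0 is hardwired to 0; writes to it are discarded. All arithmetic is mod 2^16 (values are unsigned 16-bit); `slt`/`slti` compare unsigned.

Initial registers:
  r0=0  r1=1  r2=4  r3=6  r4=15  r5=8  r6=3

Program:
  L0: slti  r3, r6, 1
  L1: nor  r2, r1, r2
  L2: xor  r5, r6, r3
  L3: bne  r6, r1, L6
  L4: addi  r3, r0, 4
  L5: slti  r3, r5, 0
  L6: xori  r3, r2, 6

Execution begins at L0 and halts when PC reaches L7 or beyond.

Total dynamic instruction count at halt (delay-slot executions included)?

  step pc=0: slti  r3, r6, 1  regs=(0,1,4,0,15,8,3)
  step pc=1: nor  r2, r1, r2  regs=(0,1,65530,0,15,8,3)
  step pc=2: xor  r5, r6, r3  regs=(0,1,65530,0,15,3,3)
  step pc=3: bne  r6, r1, L6  cond=T  regs=(0,1,65530,0,15,3,3)
  step pc=4: addi  r3, r0, 4  regs=(0,1,65530,4,15,3,3)
  step pc=6: xori  r3, r2, 6  regs=(0,1,65530,65532,15,3,3)

6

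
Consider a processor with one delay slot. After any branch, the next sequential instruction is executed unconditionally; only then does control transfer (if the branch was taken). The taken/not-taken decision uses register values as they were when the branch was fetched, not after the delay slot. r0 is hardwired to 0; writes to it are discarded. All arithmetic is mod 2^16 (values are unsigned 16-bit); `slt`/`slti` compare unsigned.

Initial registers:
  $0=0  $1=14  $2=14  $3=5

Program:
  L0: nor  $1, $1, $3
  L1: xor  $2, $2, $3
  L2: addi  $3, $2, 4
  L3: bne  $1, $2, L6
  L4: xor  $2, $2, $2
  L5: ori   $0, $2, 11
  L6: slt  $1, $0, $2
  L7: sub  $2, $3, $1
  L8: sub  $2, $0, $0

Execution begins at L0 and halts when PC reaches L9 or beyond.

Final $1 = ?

0

  step pc=0: nor  $1, $1, $3  regs=(0,65520,14,5)
  step pc=1: xor  $2, $2, $3  regs=(0,65520,11,5)
  step pc=2: addi  $3, $2, 4  regs=(0,65520,11,15)
  step pc=3: bne  $1, $2, L6  cond=T  regs=(0,65520,11,15)
  step pc=4: xor  $2, $2, $2  regs=(0,65520,0,15)
  step pc=6: slt  $1, $0, $2  regs=(0,0,0,15)
  step pc=7: sub  $2, $3, $1  regs=(0,0,15,15)
  step pc=8: sub  $2, $0, $0  regs=(0,0,0,15)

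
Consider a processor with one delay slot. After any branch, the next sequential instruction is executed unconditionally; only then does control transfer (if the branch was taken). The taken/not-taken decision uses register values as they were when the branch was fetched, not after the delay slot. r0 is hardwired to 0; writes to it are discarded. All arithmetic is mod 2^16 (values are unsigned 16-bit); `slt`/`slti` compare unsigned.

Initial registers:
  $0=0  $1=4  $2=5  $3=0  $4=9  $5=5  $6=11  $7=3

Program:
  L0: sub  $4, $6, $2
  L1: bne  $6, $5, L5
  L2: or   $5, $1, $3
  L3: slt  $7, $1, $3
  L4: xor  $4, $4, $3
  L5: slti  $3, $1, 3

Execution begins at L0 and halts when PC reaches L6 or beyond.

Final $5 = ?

4

PC=0  sub  $4, $6, $2        | $0=0 $1=4 $2=5 $3=0 $4=6 $5=5 $6=11 $7=3
PC=1  bne  $6, $5, L5        | $0=0 $1=4 $2=5 $3=0 $4=6 $5=5 $6=11 $7=3  [TAKEN]
PC=2  or   $5, $1, $3        | $0=0 $1=4 $2=5 $3=0 $4=6 $5=4 $6=11 $7=3
PC=5  slti  $3, $1, 3        | $0=0 $1=4 $2=5 $3=0 $4=6 $5=4 $6=11 $7=3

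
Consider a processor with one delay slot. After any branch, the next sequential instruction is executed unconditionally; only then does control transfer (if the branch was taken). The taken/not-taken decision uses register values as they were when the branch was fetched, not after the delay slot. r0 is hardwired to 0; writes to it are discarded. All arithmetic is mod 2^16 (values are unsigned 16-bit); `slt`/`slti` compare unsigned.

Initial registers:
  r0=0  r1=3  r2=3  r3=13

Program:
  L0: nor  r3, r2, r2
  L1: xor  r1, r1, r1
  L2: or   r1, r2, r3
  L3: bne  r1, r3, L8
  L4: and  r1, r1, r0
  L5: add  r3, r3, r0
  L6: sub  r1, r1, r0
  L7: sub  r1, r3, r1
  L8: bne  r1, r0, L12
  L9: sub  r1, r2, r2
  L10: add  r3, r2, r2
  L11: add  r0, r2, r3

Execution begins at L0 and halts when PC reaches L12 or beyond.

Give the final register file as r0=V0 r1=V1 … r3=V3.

r0=0 r1=0 r2=3 r3=6

PC=0  nor  r3, r2, r2        | r0=0 r1=3 r2=3 r3=65532
PC=1  xor  r1, r1, r1        | r0=0 r1=0 r2=3 r3=65532
PC=2  or   r1, r2, r3        | r0=0 r1=65535 r2=3 r3=65532
PC=3  bne  r1, r3, L8        | r0=0 r1=65535 r2=3 r3=65532  [TAKEN]
PC=4  and  r1, r1, r0        | r0=0 r1=0 r2=3 r3=65532
PC=8  bne  r1, r0, L12       | r0=0 r1=0 r2=3 r3=65532  [not taken]
PC=9  sub  r1, r2, r2        | r0=0 r1=0 r2=3 r3=65532
PC=10 add  r3, r2, r2        | r0=0 r1=0 r2=3 r3=6
PC=11 add  r0, r2, r3        | r0=0 r1=0 r2=3 r3=6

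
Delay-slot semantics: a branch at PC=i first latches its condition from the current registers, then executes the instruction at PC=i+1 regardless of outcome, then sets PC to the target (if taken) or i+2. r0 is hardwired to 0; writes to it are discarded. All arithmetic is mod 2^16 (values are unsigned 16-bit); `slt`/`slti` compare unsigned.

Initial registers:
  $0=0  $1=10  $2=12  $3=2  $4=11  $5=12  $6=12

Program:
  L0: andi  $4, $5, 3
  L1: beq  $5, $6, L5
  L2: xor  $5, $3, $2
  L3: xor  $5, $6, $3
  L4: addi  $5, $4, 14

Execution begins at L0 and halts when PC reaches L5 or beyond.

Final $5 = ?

#0 andi  $4, $5, 3 ; 0/10/12/2/0/12/12
#1 beq  $5, $6, L5 ; 0/10/12/2/0/12/12 ; →target
#2 xor  $5, $3, $2 ; 0/10/12/2/0/14/12

14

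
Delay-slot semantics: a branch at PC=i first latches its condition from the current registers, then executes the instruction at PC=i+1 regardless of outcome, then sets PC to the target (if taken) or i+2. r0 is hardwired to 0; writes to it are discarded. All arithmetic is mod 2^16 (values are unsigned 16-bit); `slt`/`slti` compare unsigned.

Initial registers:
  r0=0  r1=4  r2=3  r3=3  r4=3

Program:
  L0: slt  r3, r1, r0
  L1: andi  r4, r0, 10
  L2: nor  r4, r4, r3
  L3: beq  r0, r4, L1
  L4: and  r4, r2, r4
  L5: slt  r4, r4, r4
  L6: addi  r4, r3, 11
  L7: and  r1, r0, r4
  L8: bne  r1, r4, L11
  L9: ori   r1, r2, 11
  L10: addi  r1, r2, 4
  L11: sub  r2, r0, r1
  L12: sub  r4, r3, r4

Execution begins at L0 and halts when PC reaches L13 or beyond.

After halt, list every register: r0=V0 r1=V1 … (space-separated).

r0=0 r1=11 r2=65525 r3=0 r4=65525

[0] slt  r3, r1, r0  →  {r0:0, r1:4, r2:3, r3:0, r4:3}
[1] andi  r4, r0, 10  →  {r0:0, r1:4, r2:3, r3:0, r4:0}
[2] nor  r4, r4, r3  →  {r0:0, r1:4, r2:3, r3:0, r4:65535}
[3] beq  r0, r4, L1  →  {r0:0, r1:4, r2:3, r3:0, r4:65535}  ⟨branch fallthrough⟩
[4] and  r4, r2, r4  →  {r0:0, r1:4, r2:3, r3:0, r4:3}
[5] slt  r4, r4, r4  →  {r0:0, r1:4, r2:3, r3:0, r4:0}
[6] addi  r4, r3, 11  →  {r0:0, r1:4, r2:3, r3:0, r4:11}
[7] and  r1, r0, r4  →  {r0:0, r1:0, r2:3, r3:0, r4:11}
[8] bne  r1, r4, L11  →  {r0:0, r1:0, r2:3, r3:0, r4:11}  ⟨branch taken⟩
[9] ori   r1, r2, 11  →  {r0:0, r1:11, r2:3, r3:0, r4:11}
[11] sub  r2, r0, r1  →  {r0:0, r1:11, r2:65525, r3:0, r4:11}
[12] sub  r4, r3, r4  →  {r0:0, r1:11, r2:65525, r3:0, r4:65525}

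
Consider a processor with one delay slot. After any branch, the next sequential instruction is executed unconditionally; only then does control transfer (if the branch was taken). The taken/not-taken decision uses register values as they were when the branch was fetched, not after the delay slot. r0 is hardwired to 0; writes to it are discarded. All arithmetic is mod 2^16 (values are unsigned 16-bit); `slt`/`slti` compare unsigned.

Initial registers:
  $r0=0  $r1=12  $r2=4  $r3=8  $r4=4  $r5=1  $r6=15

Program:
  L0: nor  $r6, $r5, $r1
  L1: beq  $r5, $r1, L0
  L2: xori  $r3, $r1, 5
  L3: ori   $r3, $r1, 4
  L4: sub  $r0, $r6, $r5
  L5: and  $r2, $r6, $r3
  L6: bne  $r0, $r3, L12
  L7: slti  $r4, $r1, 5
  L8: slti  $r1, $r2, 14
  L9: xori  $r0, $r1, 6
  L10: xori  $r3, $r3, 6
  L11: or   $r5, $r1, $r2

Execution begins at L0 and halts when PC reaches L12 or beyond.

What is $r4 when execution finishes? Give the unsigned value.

#0 nor  $r6, $r5, $r1 ; 0/12/4/8/4/1/65522
#1 beq  $r5, $r1, L0 ; 0/12/4/8/4/1/65522 ; →fallthru
#2 xori  $r3, $r1, 5 ; 0/12/4/9/4/1/65522
#3 ori   $r3, $r1, 4 ; 0/12/4/12/4/1/65522
#4 sub  $r0, $r6, $r5 ; 0/12/4/12/4/1/65522
#5 and  $r2, $r6, $r3 ; 0/12/0/12/4/1/65522
#6 bne  $r0, $r3, L12 ; 0/12/0/12/4/1/65522 ; →target
#7 slti  $r4, $r1, 5 ; 0/12/0/12/0/1/65522

0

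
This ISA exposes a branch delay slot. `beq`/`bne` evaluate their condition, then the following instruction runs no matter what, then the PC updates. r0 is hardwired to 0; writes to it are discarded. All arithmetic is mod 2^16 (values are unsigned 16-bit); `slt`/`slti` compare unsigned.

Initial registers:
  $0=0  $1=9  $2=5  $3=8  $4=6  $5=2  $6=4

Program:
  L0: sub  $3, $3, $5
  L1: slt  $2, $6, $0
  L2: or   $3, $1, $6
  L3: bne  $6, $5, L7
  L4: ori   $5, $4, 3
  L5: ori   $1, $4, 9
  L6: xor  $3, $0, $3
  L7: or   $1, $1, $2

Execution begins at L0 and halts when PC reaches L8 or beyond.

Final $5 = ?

7

[0] sub  $3, $3, $5  →  {$0:0, $1:9, $2:5, $3:6, $4:6, $5:2, $6:4}
[1] slt  $2, $6, $0  →  {$0:0, $1:9, $2:0, $3:6, $4:6, $5:2, $6:4}
[2] or   $3, $1, $6  →  {$0:0, $1:9, $2:0, $3:13, $4:6, $5:2, $6:4}
[3] bne  $6, $5, L7  →  {$0:0, $1:9, $2:0, $3:13, $4:6, $5:2, $6:4}  ⟨branch taken⟩
[4] ori   $5, $4, 3  →  {$0:0, $1:9, $2:0, $3:13, $4:6, $5:7, $6:4}
[7] or   $1, $1, $2  →  {$0:0, $1:9, $2:0, $3:13, $4:6, $5:7, $6:4}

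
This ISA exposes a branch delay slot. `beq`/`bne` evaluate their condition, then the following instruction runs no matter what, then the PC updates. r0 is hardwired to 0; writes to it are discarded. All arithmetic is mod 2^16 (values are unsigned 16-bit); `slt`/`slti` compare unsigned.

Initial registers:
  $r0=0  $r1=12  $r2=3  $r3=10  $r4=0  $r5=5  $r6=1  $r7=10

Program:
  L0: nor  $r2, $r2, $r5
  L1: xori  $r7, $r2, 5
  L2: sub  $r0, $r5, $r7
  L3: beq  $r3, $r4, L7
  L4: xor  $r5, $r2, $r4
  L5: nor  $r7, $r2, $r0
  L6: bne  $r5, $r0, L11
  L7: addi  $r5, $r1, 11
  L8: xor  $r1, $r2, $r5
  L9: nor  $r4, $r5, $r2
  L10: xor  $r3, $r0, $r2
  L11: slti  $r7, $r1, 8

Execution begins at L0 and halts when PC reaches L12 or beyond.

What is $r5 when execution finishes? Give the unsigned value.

[0] nor  $r2, $r2, $r5  →  {$r0:0, $r1:12, $r2:65528, $r3:10, $r4:0, $r5:5, $r6:1, $r7:10}
[1] xori  $r7, $r2, 5  →  {$r0:0, $r1:12, $r2:65528, $r3:10, $r4:0, $r5:5, $r6:1, $r7:65533}
[2] sub  $r0, $r5, $r7  →  {$r0:0, $r1:12, $r2:65528, $r3:10, $r4:0, $r5:5, $r6:1, $r7:65533}
[3] beq  $r3, $r4, L7  →  {$r0:0, $r1:12, $r2:65528, $r3:10, $r4:0, $r5:5, $r6:1, $r7:65533}  ⟨branch fallthrough⟩
[4] xor  $r5, $r2, $r4  →  {$r0:0, $r1:12, $r2:65528, $r3:10, $r4:0, $r5:65528, $r6:1, $r7:65533}
[5] nor  $r7, $r2, $r0  →  {$r0:0, $r1:12, $r2:65528, $r3:10, $r4:0, $r5:65528, $r6:1, $r7:7}
[6] bne  $r5, $r0, L11  →  {$r0:0, $r1:12, $r2:65528, $r3:10, $r4:0, $r5:65528, $r6:1, $r7:7}  ⟨branch taken⟩
[7] addi  $r5, $r1, 11  →  {$r0:0, $r1:12, $r2:65528, $r3:10, $r4:0, $r5:23, $r6:1, $r7:7}
[11] slti  $r7, $r1, 8  →  {$r0:0, $r1:12, $r2:65528, $r3:10, $r4:0, $r5:23, $r6:1, $r7:0}

23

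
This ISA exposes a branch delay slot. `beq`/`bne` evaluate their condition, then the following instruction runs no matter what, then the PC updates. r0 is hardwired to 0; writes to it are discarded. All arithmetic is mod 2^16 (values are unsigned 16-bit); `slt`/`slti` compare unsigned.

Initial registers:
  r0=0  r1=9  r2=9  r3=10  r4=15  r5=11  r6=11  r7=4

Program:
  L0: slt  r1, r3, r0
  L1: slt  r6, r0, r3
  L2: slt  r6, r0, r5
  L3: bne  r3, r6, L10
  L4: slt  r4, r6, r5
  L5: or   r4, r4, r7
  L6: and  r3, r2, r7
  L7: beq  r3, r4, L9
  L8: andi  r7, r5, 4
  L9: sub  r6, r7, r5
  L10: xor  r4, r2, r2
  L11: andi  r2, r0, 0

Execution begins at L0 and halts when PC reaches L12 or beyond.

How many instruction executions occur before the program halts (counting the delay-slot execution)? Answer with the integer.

7

  step pc=0: slt  r1, r3, r0  regs=(0,0,9,10,15,11,11,4)
  step pc=1: slt  r6, r0, r3  regs=(0,0,9,10,15,11,1,4)
  step pc=2: slt  r6, r0, r5  regs=(0,0,9,10,15,11,1,4)
  step pc=3: bne  r3, r6, L10  cond=T  regs=(0,0,9,10,15,11,1,4)
  step pc=4: slt  r4, r6, r5  regs=(0,0,9,10,1,11,1,4)
  step pc=10: xor  r4, r2, r2  regs=(0,0,9,10,0,11,1,4)
  step pc=11: andi  r2, r0, 0  regs=(0,0,0,10,0,11,1,4)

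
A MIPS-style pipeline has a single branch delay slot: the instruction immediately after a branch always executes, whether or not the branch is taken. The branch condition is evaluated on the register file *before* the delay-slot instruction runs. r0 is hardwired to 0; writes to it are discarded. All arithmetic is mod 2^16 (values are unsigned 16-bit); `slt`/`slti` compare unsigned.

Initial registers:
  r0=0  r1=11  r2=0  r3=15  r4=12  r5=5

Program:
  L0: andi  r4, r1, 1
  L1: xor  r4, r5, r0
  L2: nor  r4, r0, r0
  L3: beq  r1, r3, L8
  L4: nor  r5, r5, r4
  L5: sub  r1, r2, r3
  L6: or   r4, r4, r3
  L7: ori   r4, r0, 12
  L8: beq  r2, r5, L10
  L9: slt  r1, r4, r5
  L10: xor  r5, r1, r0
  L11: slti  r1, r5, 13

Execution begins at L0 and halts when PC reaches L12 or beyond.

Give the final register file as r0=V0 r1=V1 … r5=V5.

PC=0  andi  r4, r1, 1        | r0=0 r1=11 r2=0 r3=15 r4=1 r5=5
PC=1  xor  r4, r5, r0        | r0=0 r1=11 r2=0 r3=15 r4=5 r5=5
PC=2  nor  r4, r0, r0        | r0=0 r1=11 r2=0 r3=15 r4=65535 r5=5
PC=3  beq  r1, r3, L8        | r0=0 r1=11 r2=0 r3=15 r4=65535 r5=5  [not taken]
PC=4  nor  r5, r5, r4        | r0=0 r1=11 r2=0 r3=15 r4=65535 r5=0
PC=5  sub  r1, r2, r3        | r0=0 r1=65521 r2=0 r3=15 r4=65535 r5=0
PC=6  or   r4, r4, r3        | r0=0 r1=65521 r2=0 r3=15 r4=65535 r5=0
PC=7  ori   r4, r0, 12       | r0=0 r1=65521 r2=0 r3=15 r4=12 r5=0
PC=8  beq  r2, r5, L10       | r0=0 r1=65521 r2=0 r3=15 r4=12 r5=0  [TAKEN]
PC=9  slt  r1, r4, r5        | r0=0 r1=0 r2=0 r3=15 r4=12 r5=0
PC=10 xor  r5, r1, r0        | r0=0 r1=0 r2=0 r3=15 r4=12 r5=0
PC=11 slti  r1, r5, 13       | r0=0 r1=1 r2=0 r3=15 r4=12 r5=0

r0=0 r1=1 r2=0 r3=15 r4=12 r5=0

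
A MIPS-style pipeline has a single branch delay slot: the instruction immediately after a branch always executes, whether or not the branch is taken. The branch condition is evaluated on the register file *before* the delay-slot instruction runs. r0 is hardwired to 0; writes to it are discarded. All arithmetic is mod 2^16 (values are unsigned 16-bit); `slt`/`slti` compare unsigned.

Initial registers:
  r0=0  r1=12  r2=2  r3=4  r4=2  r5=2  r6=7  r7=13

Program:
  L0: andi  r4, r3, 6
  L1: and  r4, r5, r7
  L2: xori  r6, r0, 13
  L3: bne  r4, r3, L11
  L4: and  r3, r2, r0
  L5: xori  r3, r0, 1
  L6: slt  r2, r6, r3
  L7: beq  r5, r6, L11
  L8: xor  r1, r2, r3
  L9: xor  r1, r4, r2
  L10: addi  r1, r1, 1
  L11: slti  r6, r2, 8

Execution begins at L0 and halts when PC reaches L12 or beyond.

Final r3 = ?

0

PC=0  andi  r4, r3, 6        | r0=0 r1=12 r2=2 r3=4 r4=4 r5=2 r6=7 r7=13
PC=1  and  r4, r5, r7        | r0=0 r1=12 r2=2 r3=4 r4=0 r5=2 r6=7 r7=13
PC=2  xori  r6, r0, 13       | r0=0 r1=12 r2=2 r3=4 r4=0 r5=2 r6=13 r7=13
PC=3  bne  r4, r3, L11       | r0=0 r1=12 r2=2 r3=4 r4=0 r5=2 r6=13 r7=13  [TAKEN]
PC=4  and  r3, r2, r0        | r0=0 r1=12 r2=2 r3=0 r4=0 r5=2 r6=13 r7=13
PC=11 slti  r6, r2, 8        | r0=0 r1=12 r2=2 r3=0 r4=0 r5=2 r6=1 r7=13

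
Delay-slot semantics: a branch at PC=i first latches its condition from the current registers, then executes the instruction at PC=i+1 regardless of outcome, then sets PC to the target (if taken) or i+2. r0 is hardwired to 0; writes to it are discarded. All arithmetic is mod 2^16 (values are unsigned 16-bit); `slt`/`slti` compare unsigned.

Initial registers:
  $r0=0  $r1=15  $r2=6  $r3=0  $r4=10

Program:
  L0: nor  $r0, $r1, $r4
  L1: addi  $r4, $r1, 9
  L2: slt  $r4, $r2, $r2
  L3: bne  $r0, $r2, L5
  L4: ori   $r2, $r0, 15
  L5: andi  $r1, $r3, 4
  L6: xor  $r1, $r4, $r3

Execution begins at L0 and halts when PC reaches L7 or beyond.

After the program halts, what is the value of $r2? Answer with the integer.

[0] nor  $r0, $r1, $r4  →  {$r0:0, $r1:15, $r2:6, $r3:0, $r4:10}
[1] addi  $r4, $r1, 9  →  {$r0:0, $r1:15, $r2:6, $r3:0, $r4:24}
[2] slt  $r4, $r2, $r2  →  {$r0:0, $r1:15, $r2:6, $r3:0, $r4:0}
[3] bne  $r0, $r2, L5  →  {$r0:0, $r1:15, $r2:6, $r3:0, $r4:0}  ⟨branch taken⟩
[4] ori   $r2, $r0, 15  →  {$r0:0, $r1:15, $r2:15, $r3:0, $r4:0}
[5] andi  $r1, $r3, 4  →  {$r0:0, $r1:0, $r2:15, $r3:0, $r4:0}
[6] xor  $r1, $r4, $r3  →  {$r0:0, $r1:0, $r2:15, $r3:0, $r4:0}

15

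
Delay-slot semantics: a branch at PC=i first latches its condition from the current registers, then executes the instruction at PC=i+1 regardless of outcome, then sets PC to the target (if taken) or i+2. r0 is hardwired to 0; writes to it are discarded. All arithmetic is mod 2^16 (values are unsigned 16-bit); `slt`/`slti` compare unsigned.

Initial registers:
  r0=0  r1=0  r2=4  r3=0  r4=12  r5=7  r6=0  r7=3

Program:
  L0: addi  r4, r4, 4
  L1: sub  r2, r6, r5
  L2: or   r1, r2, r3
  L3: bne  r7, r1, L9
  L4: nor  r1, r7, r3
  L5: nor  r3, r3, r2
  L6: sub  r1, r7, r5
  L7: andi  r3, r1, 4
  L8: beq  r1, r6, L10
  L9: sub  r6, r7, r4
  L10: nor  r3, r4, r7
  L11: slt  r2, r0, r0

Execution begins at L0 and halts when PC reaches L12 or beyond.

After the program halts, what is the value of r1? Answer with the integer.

65532

PC=0  addi  r4, r4, 4        | r0=0 r1=0 r2=4 r3=0 r4=16 r5=7 r6=0 r7=3
PC=1  sub  r2, r6, r5        | r0=0 r1=0 r2=65529 r3=0 r4=16 r5=7 r6=0 r7=3
PC=2  or   r1, r2, r3        | r0=0 r1=65529 r2=65529 r3=0 r4=16 r5=7 r6=0 r7=3
PC=3  bne  r7, r1, L9        | r0=0 r1=65529 r2=65529 r3=0 r4=16 r5=7 r6=0 r7=3  [TAKEN]
PC=4  nor  r1, r7, r3        | r0=0 r1=65532 r2=65529 r3=0 r4=16 r5=7 r6=0 r7=3
PC=9  sub  r6, r7, r4        | r0=0 r1=65532 r2=65529 r3=0 r4=16 r5=7 r6=65523 r7=3
PC=10 nor  r3, r4, r7        | r0=0 r1=65532 r2=65529 r3=65516 r4=16 r5=7 r6=65523 r7=3
PC=11 slt  r2, r0, r0        | r0=0 r1=65532 r2=0 r3=65516 r4=16 r5=7 r6=65523 r7=3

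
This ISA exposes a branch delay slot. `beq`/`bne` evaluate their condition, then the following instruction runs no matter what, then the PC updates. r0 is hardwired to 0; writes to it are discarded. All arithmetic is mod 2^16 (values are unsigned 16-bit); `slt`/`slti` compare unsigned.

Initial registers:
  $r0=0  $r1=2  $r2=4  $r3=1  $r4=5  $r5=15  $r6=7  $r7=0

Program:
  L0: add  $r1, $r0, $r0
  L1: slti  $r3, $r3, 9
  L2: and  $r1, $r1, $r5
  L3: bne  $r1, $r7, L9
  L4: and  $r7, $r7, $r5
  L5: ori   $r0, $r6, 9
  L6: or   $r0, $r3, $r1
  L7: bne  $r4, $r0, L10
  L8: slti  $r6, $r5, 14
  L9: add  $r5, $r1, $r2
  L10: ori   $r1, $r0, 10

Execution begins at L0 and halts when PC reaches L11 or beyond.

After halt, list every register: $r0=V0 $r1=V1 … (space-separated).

[0] add  $r1, $r0, $r0  →  {$r0:0, $r1:0, $r2:4, $r3:1, $r4:5, $r5:15, $r6:7, $r7:0}
[1] slti  $r3, $r3, 9  →  {$r0:0, $r1:0, $r2:4, $r3:1, $r4:5, $r5:15, $r6:7, $r7:0}
[2] and  $r1, $r1, $r5  →  {$r0:0, $r1:0, $r2:4, $r3:1, $r4:5, $r5:15, $r6:7, $r7:0}
[3] bne  $r1, $r7, L9  →  {$r0:0, $r1:0, $r2:4, $r3:1, $r4:5, $r5:15, $r6:7, $r7:0}  ⟨branch fallthrough⟩
[4] and  $r7, $r7, $r5  →  {$r0:0, $r1:0, $r2:4, $r3:1, $r4:5, $r5:15, $r6:7, $r7:0}
[5] ori   $r0, $r6, 9  →  {$r0:0, $r1:0, $r2:4, $r3:1, $r4:5, $r5:15, $r6:7, $r7:0}
[6] or   $r0, $r3, $r1  →  {$r0:0, $r1:0, $r2:4, $r3:1, $r4:5, $r5:15, $r6:7, $r7:0}
[7] bne  $r4, $r0, L10  →  {$r0:0, $r1:0, $r2:4, $r3:1, $r4:5, $r5:15, $r6:7, $r7:0}  ⟨branch taken⟩
[8] slti  $r6, $r5, 14  →  {$r0:0, $r1:0, $r2:4, $r3:1, $r4:5, $r5:15, $r6:0, $r7:0}
[10] ori   $r1, $r0, 10  →  {$r0:0, $r1:10, $r2:4, $r3:1, $r4:5, $r5:15, $r6:0, $r7:0}

$r0=0 $r1=10 $r2=4 $r3=1 $r4=5 $r5=15 $r6=0 $r7=0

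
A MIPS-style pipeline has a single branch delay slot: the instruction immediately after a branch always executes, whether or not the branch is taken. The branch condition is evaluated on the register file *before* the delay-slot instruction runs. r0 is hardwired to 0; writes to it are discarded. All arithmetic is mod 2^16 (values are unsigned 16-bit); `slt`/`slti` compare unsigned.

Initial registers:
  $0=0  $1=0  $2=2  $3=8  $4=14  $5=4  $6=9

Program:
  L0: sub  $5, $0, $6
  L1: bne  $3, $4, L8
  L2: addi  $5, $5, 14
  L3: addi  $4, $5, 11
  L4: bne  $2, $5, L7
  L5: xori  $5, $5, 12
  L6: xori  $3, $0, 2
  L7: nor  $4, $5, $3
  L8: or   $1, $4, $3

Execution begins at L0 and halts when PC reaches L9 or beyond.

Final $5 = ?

  step pc=0: sub  $5, $0, $6  regs=(0,0,2,8,14,65527,9)
  step pc=1: bne  $3, $4, L8  cond=T  regs=(0,0,2,8,14,65527,9)
  step pc=2: addi  $5, $5, 14  regs=(0,0,2,8,14,5,9)
  step pc=8: or   $1, $4, $3  regs=(0,14,2,8,14,5,9)

5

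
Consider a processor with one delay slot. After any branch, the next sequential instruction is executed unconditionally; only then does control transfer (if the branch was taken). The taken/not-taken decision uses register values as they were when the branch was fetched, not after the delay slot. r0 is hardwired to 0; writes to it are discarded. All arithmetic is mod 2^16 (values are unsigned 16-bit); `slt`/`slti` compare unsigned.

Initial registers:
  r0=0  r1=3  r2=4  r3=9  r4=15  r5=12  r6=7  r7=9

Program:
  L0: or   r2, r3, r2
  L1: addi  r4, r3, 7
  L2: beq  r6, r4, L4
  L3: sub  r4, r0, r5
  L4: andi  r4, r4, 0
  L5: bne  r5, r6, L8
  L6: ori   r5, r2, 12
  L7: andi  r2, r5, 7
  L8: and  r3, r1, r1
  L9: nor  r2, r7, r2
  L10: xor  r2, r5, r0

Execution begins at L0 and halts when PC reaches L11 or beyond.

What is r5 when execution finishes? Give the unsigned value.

13

#0 or   r2, r3, r2 ; 0/3/13/9/15/12/7/9
#1 addi  r4, r3, 7 ; 0/3/13/9/16/12/7/9
#2 beq  r6, r4, L4 ; 0/3/13/9/16/12/7/9 ; →fallthru
#3 sub  r4, r0, r5 ; 0/3/13/9/65524/12/7/9
#4 andi  r4, r4, 0 ; 0/3/13/9/0/12/7/9
#5 bne  r5, r6, L8 ; 0/3/13/9/0/12/7/9 ; →target
#6 ori   r5, r2, 12 ; 0/3/13/9/0/13/7/9
#8 and  r3, r1, r1 ; 0/3/13/3/0/13/7/9
#9 nor  r2, r7, r2 ; 0/3/65522/3/0/13/7/9
#10 xor  r2, r5, r0 ; 0/3/13/3/0/13/7/9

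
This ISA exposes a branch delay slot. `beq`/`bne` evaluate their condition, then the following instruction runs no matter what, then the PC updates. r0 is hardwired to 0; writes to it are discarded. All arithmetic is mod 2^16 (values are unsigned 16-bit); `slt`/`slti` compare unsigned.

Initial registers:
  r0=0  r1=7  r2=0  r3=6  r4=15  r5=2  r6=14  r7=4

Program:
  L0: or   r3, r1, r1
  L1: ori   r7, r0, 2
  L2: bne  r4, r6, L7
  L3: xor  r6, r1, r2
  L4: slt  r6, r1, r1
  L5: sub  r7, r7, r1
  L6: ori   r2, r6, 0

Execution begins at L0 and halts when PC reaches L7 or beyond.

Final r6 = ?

[0] or   r3, r1, r1  →  {r0:0, r1:7, r2:0, r3:7, r4:15, r5:2, r6:14, r7:4}
[1] ori   r7, r0, 2  →  {r0:0, r1:7, r2:0, r3:7, r4:15, r5:2, r6:14, r7:2}
[2] bne  r4, r6, L7  →  {r0:0, r1:7, r2:0, r3:7, r4:15, r5:2, r6:14, r7:2}  ⟨branch taken⟩
[3] xor  r6, r1, r2  →  {r0:0, r1:7, r2:0, r3:7, r4:15, r5:2, r6:7, r7:2}

7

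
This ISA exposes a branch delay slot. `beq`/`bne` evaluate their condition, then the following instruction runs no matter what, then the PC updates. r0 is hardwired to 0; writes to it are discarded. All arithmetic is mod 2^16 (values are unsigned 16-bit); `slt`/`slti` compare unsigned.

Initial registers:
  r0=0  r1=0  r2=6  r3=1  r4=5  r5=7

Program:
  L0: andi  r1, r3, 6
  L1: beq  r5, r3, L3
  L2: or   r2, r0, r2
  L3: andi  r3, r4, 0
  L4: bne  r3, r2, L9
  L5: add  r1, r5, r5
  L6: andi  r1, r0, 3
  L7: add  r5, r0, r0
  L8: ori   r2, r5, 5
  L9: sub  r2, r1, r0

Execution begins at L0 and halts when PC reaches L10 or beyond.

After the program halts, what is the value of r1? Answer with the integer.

14

PC=0  andi  r1, r3, 6        | r0=0 r1=0 r2=6 r3=1 r4=5 r5=7
PC=1  beq  r5, r3, L3        | r0=0 r1=0 r2=6 r3=1 r4=5 r5=7  [not taken]
PC=2  or   r2, r0, r2        | r0=0 r1=0 r2=6 r3=1 r4=5 r5=7
PC=3  andi  r3, r4, 0        | r0=0 r1=0 r2=6 r3=0 r4=5 r5=7
PC=4  bne  r3, r2, L9        | r0=0 r1=0 r2=6 r3=0 r4=5 r5=7  [TAKEN]
PC=5  add  r1, r5, r5        | r0=0 r1=14 r2=6 r3=0 r4=5 r5=7
PC=9  sub  r2, r1, r0        | r0=0 r1=14 r2=14 r3=0 r4=5 r5=7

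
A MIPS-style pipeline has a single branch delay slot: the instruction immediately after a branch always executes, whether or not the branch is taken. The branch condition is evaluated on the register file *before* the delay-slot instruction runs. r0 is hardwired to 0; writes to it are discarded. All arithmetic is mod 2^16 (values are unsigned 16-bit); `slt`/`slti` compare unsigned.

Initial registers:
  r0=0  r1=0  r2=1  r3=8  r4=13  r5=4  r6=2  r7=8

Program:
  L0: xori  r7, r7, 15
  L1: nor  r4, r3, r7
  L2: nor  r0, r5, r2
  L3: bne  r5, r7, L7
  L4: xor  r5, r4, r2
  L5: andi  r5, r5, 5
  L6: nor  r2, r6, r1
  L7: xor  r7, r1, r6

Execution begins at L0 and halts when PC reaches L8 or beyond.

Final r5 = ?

[0] xori  r7, r7, 15  →  {r0:0, r1:0, r2:1, r3:8, r4:13, r5:4, r6:2, r7:7}
[1] nor  r4, r3, r7  →  {r0:0, r1:0, r2:1, r3:8, r4:65520, r5:4, r6:2, r7:7}
[2] nor  r0, r5, r2  →  {r0:0, r1:0, r2:1, r3:8, r4:65520, r5:4, r6:2, r7:7}
[3] bne  r5, r7, L7  →  {r0:0, r1:0, r2:1, r3:8, r4:65520, r5:4, r6:2, r7:7}  ⟨branch taken⟩
[4] xor  r5, r4, r2  →  {r0:0, r1:0, r2:1, r3:8, r4:65520, r5:65521, r6:2, r7:7}
[7] xor  r7, r1, r6  →  {r0:0, r1:0, r2:1, r3:8, r4:65520, r5:65521, r6:2, r7:2}

65521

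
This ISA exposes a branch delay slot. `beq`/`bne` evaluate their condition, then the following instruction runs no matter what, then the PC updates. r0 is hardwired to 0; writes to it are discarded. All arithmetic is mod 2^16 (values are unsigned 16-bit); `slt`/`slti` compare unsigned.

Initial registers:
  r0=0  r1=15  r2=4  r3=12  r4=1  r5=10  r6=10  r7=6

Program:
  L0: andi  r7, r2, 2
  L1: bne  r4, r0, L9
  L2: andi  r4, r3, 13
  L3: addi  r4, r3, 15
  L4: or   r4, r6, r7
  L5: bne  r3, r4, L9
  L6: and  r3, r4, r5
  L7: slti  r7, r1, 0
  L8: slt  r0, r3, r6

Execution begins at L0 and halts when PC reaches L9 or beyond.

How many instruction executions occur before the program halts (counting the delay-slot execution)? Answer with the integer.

PC=0  andi  r7, r2, 2        | r0=0 r1=15 r2=4 r3=12 r4=1 r5=10 r6=10 r7=0
PC=1  bne  r4, r0, L9        | r0=0 r1=15 r2=4 r3=12 r4=1 r5=10 r6=10 r7=0  [TAKEN]
PC=2  andi  r4, r3, 13       | r0=0 r1=15 r2=4 r3=12 r4=12 r5=10 r6=10 r7=0

3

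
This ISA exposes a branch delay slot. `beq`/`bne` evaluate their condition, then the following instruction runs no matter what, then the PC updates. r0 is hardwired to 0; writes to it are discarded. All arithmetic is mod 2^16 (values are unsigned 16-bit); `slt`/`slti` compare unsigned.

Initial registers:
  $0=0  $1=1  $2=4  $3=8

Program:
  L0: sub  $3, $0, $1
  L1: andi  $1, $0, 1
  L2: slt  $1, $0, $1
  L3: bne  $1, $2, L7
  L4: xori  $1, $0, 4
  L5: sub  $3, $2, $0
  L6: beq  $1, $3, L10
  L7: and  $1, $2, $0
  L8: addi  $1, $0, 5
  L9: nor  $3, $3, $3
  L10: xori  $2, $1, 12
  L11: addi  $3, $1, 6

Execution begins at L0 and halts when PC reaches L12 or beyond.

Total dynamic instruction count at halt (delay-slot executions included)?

10

[0] sub  $3, $0, $1  →  {$0:0, $1:1, $2:4, $3:65535}
[1] andi  $1, $0, 1  →  {$0:0, $1:0, $2:4, $3:65535}
[2] slt  $1, $0, $1  →  {$0:0, $1:0, $2:4, $3:65535}
[3] bne  $1, $2, L7  →  {$0:0, $1:0, $2:4, $3:65535}  ⟨branch taken⟩
[4] xori  $1, $0, 4  →  {$0:0, $1:4, $2:4, $3:65535}
[7] and  $1, $2, $0  →  {$0:0, $1:0, $2:4, $3:65535}
[8] addi  $1, $0, 5  →  {$0:0, $1:5, $2:4, $3:65535}
[9] nor  $3, $3, $3  →  {$0:0, $1:5, $2:4, $3:0}
[10] xori  $2, $1, 12  →  {$0:0, $1:5, $2:9, $3:0}
[11] addi  $3, $1, 6  →  {$0:0, $1:5, $2:9, $3:11}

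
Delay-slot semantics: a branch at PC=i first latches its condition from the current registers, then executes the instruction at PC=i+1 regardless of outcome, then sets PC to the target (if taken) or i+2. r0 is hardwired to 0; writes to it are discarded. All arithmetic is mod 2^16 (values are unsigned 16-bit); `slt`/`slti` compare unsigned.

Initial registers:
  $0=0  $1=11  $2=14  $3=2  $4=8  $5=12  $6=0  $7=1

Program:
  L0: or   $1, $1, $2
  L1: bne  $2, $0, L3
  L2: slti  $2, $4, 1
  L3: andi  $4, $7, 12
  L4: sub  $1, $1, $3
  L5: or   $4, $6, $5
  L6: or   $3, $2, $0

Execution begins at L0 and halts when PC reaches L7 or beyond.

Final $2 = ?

  step pc=0: or   $1, $1, $2  regs=(0,15,14,2,8,12,0,1)
  step pc=1: bne  $2, $0, L3  cond=T  regs=(0,15,14,2,8,12,0,1)
  step pc=2: slti  $2, $4, 1  regs=(0,15,0,2,8,12,0,1)
  step pc=3: andi  $4, $7, 12  regs=(0,15,0,2,0,12,0,1)
  step pc=4: sub  $1, $1, $3  regs=(0,13,0,2,0,12,0,1)
  step pc=5: or   $4, $6, $5  regs=(0,13,0,2,12,12,0,1)
  step pc=6: or   $3, $2, $0  regs=(0,13,0,0,12,12,0,1)

0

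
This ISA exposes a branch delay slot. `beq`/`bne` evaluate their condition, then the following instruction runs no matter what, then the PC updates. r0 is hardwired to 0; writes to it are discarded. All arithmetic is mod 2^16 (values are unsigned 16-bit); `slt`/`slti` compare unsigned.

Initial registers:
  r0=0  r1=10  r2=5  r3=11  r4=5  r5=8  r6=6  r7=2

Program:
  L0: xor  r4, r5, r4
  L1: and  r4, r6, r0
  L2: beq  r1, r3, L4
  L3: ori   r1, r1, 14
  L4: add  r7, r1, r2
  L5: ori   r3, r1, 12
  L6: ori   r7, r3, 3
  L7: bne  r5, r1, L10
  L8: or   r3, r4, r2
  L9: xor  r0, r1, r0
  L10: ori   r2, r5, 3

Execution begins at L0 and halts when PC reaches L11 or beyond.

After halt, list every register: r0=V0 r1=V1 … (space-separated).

r0=0 r1=14 r2=11 r3=5 r4=0 r5=8 r6=6 r7=15

#0 xor  r4, r5, r4 ; 0/10/5/11/13/8/6/2
#1 and  r4, r6, r0 ; 0/10/5/11/0/8/6/2
#2 beq  r1, r3, L4 ; 0/10/5/11/0/8/6/2 ; →fallthru
#3 ori   r1, r1, 14 ; 0/14/5/11/0/8/6/2
#4 add  r7, r1, r2 ; 0/14/5/11/0/8/6/19
#5 ori   r3, r1, 12 ; 0/14/5/14/0/8/6/19
#6 ori   r7, r3, 3 ; 0/14/5/14/0/8/6/15
#7 bne  r5, r1, L10 ; 0/14/5/14/0/8/6/15 ; →target
#8 or   r3, r4, r2 ; 0/14/5/5/0/8/6/15
#10 ori   r2, r5, 3 ; 0/14/11/5/0/8/6/15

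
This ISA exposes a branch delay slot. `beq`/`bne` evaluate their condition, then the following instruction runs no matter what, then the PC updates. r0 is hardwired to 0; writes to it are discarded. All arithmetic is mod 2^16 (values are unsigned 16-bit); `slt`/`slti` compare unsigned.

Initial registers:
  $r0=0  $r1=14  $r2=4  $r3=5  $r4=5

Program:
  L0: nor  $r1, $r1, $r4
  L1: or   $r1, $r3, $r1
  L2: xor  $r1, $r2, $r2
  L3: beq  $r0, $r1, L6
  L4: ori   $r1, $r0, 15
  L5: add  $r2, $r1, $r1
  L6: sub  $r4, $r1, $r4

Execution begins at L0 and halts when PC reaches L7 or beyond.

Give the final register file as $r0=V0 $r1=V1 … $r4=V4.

$r0=0 $r1=15 $r2=4 $r3=5 $r4=10

PC=0  nor  $r1, $r1, $r4     | $r0=0 $r1=65520 $r2=4 $r3=5 $r4=5
PC=1  or   $r1, $r3, $r1     | $r0=0 $r1=65525 $r2=4 $r3=5 $r4=5
PC=2  xor  $r1, $r2, $r2     | $r0=0 $r1=0 $r2=4 $r3=5 $r4=5
PC=3  beq  $r0, $r1, L6      | $r0=0 $r1=0 $r2=4 $r3=5 $r4=5  [TAKEN]
PC=4  ori   $r1, $r0, 15     | $r0=0 $r1=15 $r2=4 $r3=5 $r4=5
PC=6  sub  $r4, $r1, $r4     | $r0=0 $r1=15 $r2=4 $r3=5 $r4=10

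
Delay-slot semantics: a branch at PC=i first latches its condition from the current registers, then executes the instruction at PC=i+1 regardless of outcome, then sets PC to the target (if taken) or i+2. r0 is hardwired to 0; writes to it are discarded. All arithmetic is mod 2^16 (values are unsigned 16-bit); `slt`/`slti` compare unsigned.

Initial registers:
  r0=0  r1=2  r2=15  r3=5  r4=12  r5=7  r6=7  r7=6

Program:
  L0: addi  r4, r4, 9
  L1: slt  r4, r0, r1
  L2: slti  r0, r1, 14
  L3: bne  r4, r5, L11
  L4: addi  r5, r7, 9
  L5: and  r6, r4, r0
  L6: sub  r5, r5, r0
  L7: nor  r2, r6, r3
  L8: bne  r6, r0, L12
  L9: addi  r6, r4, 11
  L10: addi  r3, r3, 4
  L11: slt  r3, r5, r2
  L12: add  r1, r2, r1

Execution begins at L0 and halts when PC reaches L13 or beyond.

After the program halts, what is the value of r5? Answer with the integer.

[0] addi  r4, r4, 9  →  {r0:0, r1:2, r2:15, r3:5, r4:21, r5:7, r6:7, r7:6}
[1] slt  r4, r0, r1  →  {r0:0, r1:2, r2:15, r3:5, r4:1, r5:7, r6:7, r7:6}
[2] slti  r0, r1, 14  →  {r0:0, r1:2, r2:15, r3:5, r4:1, r5:7, r6:7, r7:6}
[3] bne  r4, r5, L11  →  {r0:0, r1:2, r2:15, r3:5, r4:1, r5:7, r6:7, r7:6}  ⟨branch taken⟩
[4] addi  r5, r7, 9  →  {r0:0, r1:2, r2:15, r3:5, r4:1, r5:15, r6:7, r7:6}
[11] slt  r3, r5, r2  →  {r0:0, r1:2, r2:15, r3:0, r4:1, r5:15, r6:7, r7:6}
[12] add  r1, r2, r1  →  {r0:0, r1:17, r2:15, r3:0, r4:1, r5:15, r6:7, r7:6}

15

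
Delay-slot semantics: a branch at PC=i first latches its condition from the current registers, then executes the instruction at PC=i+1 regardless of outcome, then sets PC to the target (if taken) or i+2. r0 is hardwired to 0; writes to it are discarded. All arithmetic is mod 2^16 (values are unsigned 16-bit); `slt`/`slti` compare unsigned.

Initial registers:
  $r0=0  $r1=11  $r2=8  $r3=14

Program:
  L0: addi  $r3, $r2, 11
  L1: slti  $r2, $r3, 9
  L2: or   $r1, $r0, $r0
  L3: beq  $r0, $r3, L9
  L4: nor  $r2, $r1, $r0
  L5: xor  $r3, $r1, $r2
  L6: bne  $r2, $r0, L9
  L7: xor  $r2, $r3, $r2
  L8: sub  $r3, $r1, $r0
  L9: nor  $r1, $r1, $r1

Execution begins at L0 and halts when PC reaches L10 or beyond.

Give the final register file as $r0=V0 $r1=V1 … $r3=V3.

$r0=0 $r1=65535 $r2=0 $r3=65535

#0 addi  $r3, $r2, 11 ; 0/11/8/19
#1 slti  $r2, $r3, 9 ; 0/11/0/19
#2 or   $r1, $r0, $r0 ; 0/0/0/19
#3 beq  $r0, $r3, L9 ; 0/0/0/19 ; →fallthru
#4 nor  $r2, $r1, $r0 ; 0/0/65535/19
#5 xor  $r3, $r1, $r2 ; 0/0/65535/65535
#6 bne  $r2, $r0, L9 ; 0/0/65535/65535 ; →target
#7 xor  $r2, $r3, $r2 ; 0/0/0/65535
#9 nor  $r1, $r1, $r1 ; 0/65535/0/65535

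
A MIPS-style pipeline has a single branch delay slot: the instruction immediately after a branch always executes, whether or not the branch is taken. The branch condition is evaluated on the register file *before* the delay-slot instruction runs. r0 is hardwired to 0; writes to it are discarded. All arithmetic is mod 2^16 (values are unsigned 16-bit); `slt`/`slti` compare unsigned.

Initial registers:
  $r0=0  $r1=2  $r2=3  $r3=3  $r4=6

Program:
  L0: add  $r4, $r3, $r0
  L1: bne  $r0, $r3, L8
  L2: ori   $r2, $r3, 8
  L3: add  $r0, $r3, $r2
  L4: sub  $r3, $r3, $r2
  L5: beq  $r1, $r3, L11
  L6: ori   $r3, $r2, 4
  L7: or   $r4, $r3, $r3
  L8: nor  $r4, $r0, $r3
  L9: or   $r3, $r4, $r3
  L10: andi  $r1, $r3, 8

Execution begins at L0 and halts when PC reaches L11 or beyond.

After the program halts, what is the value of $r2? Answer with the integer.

PC=0  add  $r4, $r3, $r0     | $r0=0 $r1=2 $r2=3 $r3=3 $r4=3
PC=1  bne  $r0, $r3, L8      | $r0=0 $r1=2 $r2=3 $r3=3 $r4=3  [TAKEN]
PC=2  ori   $r2, $r3, 8      | $r0=0 $r1=2 $r2=11 $r3=3 $r4=3
PC=8  nor  $r4, $r0, $r3     | $r0=0 $r1=2 $r2=11 $r3=3 $r4=65532
PC=9  or   $r3, $r4, $r3     | $r0=0 $r1=2 $r2=11 $r3=65535 $r4=65532
PC=10 andi  $r1, $r3, 8      | $r0=0 $r1=8 $r2=11 $r3=65535 $r4=65532

11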